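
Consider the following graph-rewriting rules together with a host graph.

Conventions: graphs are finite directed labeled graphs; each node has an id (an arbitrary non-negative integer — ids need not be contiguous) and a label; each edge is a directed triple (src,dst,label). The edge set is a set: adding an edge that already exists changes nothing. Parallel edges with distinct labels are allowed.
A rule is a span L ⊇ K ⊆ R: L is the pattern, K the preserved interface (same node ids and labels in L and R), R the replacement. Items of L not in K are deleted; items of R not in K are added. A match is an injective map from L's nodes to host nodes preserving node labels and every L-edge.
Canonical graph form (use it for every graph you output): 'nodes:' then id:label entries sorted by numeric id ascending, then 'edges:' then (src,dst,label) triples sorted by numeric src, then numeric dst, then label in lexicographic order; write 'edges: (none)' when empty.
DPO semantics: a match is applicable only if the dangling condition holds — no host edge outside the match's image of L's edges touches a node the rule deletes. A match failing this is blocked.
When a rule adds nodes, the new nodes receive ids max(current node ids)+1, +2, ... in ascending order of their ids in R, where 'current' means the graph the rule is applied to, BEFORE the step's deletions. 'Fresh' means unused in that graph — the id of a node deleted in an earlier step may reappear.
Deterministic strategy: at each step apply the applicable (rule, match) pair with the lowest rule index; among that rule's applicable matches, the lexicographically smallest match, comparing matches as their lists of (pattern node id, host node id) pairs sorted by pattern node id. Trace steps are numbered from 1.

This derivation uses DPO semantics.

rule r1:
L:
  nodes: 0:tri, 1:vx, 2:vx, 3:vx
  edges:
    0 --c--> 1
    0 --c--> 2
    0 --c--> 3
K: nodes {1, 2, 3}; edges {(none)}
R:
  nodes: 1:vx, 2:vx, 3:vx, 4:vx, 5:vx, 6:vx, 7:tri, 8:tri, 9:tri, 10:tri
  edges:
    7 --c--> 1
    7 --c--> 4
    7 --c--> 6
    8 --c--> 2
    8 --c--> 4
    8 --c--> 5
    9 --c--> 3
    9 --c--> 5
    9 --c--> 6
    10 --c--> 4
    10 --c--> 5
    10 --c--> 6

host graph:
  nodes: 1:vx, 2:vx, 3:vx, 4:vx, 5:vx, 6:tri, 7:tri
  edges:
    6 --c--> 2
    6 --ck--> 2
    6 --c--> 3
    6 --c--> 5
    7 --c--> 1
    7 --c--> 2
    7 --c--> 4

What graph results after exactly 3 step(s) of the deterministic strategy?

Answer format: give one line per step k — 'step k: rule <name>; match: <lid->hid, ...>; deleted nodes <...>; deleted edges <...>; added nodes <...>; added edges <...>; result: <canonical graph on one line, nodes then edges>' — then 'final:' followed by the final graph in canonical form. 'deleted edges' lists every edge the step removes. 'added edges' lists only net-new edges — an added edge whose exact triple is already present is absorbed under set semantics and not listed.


step 1: rule r1; match: 0->7, 1->1, 2->2, 3->4; deleted nodes 7; deleted edges (7,1,c); (7,2,c); (7,4,c); added nodes 8, 9, 10, 11, 12, 13, 14; added edges (11,1,c); (11,8,c); (11,10,c); (12,2,c); (12,8,c); (12,9,c); (13,4,c); (13,9,c); (13,10,c); (14,8,c); (14,9,c); (14,10,c); result: nodes: 1:vx, 2:vx, 3:vx, 4:vx, 5:vx, 6:tri, 8:vx, 9:vx, 10:vx, 11:tri, 12:tri, 13:tri, 14:tri edges: (6,2,c); (6,2,ck); (6,3,c); (6,5,c); (11,1,c); (11,8,c); (11,10,c); (12,2,c); (12,8,c); (12,9,c); (13,4,c); (13,9,c); (13,10,c); (14,8,c); (14,9,c); (14,10,c)
step 2: rule r1; match: 0->11, 1->1, 2->8, 3->10; deleted nodes 11; deleted edges (11,1,c); (11,8,c); (11,10,c); added nodes 15, 16, 17, 18, 19, 20, 21; added edges (18,1,c); (18,15,c); (18,17,c); (19,8,c); (19,15,c); (19,16,c); (20,10,c); (20,16,c); (20,17,c); (21,15,c); (21,16,c); (21,17,c); result: nodes: 1:vx, 2:vx, 3:vx, 4:vx, 5:vx, 6:tri, 8:vx, 9:vx, 10:vx, 12:tri, 13:tri, 14:tri, 15:vx, 16:vx, 17:vx, 18:tri, 19:tri, 20:tri, 21:tri edges: (6,2,c); (6,2,ck); (6,3,c); (6,5,c); (12,2,c); (12,8,c); (12,9,c); (13,4,c); (13,9,c); (13,10,c); (14,8,c); (14,9,c); (14,10,c); (18,1,c); (18,15,c); (18,17,c); (19,8,c); (19,15,c); (19,16,c); (20,10,c); (20,16,c); (20,17,c); (21,15,c); (21,16,c); (21,17,c)
step 3: rule r1; match: 0->12, 1->2, 2->8, 3->9; deleted nodes 12; deleted edges (12,2,c); (12,8,c); (12,9,c); added nodes 22, 23, 24, 25, 26, 27, 28; added edges (25,2,c); (25,22,c); (25,24,c); (26,8,c); (26,22,c); (26,23,c); (27,9,c); (27,23,c); (27,24,c); (28,22,c); (28,23,c); (28,24,c); result: nodes: 1:vx, 2:vx, 3:vx, 4:vx, 5:vx, 6:tri, 8:vx, 9:vx, 10:vx, 13:tri, 14:tri, 15:vx, 16:vx, 17:vx, 18:tri, 19:tri, 20:tri, 21:tri, 22:vx, 23:vx, 24:vx, 25:tri, 26:tri, 27:tri, 28:tri edges: (6,2,c); (6,2,ck); (6,3,c); (6,5,c); (13,4,c); (13,9,c); (13,10,c); (14,8,c); (14,9,c); (14,10,c); (18,1,c); (18,15,c); (18,17,c); (19,8,c); (19,15,c); (19,16,c); (20,10,c); (20,16,c); (20,17,c); (21,15,c); (21,16,c); (21,17,c); (25,2,c); (25,22,c); (25,24,c); (26,8,c); (26,22,c); (26,23,c); (27,9,c); (27,23,c); (27,24,c); (28,22,c); (28,23,c); (28,24,c)
final:
nodes: 1:vx, 2:vx, 3:vx, 4:vx, 5:vx, 6:tri, 8:vx, 9:vx, 10:vx, 13:tri, 14:tri, 15:vx, 16:vx, 17:vx, 18:tri, 19:tri, 20:tri, 21:tri, 22:vx, 23:vx, 24:vx, 25:tri, 26:tri, 27:tri, 28:tri
edges: (6,2,c); (6,2,ck); (6,3,c); (6,5,c); (13,4,c); (13,9,c); (13,10,c); (14,8,c); (14,9,c); (14,10,c); (18,1,c); (18,15,c); (18,17,c); (19,8,c); (19,15,c); (19,16,c); (20,10,c); (20,16,c); (20,17,c); (21,15,c); (21,16,c); (21,17,c); (25,2,c); (25,22,c); (25,24,c); (26,8,c); (26,22,c); (26,23,c); (27,9,c); (27,23,c); (27,24,c); (28,22,c); (28,23,c); (28,24,c)


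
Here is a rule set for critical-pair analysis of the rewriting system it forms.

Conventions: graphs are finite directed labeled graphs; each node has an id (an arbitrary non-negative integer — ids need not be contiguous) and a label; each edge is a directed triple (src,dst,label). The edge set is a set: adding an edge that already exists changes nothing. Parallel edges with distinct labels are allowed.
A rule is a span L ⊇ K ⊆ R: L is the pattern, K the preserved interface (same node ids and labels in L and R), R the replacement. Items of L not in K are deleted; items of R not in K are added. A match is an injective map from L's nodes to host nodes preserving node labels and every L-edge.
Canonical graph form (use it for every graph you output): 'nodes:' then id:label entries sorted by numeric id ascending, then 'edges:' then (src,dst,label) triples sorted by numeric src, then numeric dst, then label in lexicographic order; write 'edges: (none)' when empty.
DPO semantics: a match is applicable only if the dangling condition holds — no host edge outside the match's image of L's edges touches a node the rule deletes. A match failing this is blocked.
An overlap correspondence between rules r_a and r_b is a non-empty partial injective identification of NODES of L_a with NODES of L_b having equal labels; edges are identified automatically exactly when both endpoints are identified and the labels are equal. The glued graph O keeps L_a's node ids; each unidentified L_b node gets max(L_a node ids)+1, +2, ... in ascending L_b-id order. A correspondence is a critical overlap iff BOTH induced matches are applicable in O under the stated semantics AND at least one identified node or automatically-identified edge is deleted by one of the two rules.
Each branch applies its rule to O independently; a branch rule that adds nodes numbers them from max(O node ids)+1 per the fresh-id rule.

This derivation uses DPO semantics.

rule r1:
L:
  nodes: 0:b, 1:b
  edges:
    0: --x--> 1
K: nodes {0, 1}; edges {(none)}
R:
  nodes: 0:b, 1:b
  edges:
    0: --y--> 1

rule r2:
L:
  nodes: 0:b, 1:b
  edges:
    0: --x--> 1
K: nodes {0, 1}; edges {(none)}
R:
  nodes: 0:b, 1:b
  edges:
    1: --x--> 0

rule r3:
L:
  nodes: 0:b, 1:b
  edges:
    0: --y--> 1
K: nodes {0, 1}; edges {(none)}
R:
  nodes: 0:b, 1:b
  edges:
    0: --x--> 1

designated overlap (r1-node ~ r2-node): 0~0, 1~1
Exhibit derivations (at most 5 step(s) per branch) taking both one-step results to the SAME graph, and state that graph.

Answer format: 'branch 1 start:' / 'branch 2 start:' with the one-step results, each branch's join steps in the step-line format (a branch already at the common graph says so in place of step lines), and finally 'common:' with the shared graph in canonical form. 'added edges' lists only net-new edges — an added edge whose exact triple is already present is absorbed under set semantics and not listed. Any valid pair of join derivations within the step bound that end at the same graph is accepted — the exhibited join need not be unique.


branch 1 start:
nodes: 0:b, 1:b
edges: (0,1,y)
branch 2 start:
nodes: 0:b, 1:b
edges: (1,0,x)
branch 1 step 1: rule r3; match: 0->0, 1->1; deleted nodes (none); deleted edges (0,1,y); added nodes (none); added edges (0,1,x); result: nodes: 0:b, 1:b edges: (0,1,x)
branch 2 step 1: rule r2; match: 0->1, 1->0; deleted nodes (none); deleted edges (1,0,x); added nodes (none); added edges (0,1,x); result: nodes: 0:b, 1:b edges: (0,1,x)
common:
nodes: 0:b, 1:b
edges: (0,1,x)


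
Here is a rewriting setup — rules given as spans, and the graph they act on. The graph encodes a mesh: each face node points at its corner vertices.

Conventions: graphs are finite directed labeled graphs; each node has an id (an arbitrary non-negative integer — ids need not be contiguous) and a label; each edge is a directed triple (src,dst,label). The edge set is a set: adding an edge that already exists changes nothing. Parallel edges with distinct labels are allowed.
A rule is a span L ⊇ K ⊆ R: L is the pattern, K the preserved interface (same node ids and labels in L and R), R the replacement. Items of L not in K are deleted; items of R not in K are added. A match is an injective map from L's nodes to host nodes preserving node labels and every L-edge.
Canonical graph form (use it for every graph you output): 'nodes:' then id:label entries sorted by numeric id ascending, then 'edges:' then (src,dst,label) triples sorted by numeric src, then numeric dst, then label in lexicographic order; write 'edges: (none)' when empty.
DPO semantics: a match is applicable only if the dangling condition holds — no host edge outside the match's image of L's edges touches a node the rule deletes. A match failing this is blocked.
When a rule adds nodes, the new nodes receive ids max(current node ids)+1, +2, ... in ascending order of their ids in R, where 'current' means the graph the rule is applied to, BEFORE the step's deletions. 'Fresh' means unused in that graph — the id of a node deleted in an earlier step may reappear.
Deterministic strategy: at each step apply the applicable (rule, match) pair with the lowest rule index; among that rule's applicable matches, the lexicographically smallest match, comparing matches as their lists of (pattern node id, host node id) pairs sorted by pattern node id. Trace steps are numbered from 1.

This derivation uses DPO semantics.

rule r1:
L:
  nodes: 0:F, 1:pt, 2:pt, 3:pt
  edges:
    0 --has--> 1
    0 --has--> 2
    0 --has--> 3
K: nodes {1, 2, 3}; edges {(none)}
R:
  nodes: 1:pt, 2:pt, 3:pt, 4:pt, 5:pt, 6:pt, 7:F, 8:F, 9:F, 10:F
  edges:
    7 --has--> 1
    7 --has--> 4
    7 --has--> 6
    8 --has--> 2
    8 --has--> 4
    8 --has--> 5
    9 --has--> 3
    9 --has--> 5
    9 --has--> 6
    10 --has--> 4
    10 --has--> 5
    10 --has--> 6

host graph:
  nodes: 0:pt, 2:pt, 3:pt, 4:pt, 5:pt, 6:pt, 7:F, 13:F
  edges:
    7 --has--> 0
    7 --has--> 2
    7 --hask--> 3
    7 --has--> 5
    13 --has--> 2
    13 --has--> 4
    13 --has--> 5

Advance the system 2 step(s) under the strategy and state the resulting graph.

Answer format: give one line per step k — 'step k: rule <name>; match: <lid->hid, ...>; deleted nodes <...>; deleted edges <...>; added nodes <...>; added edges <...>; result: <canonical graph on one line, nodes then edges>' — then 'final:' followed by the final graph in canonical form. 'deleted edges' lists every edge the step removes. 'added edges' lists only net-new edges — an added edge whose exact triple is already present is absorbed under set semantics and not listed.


step 1: rule r1; match: 0->13, 1->2, 2->4, 3->5; deleted nodes 13; deleted edges (13,2,has); (13,4,has); (13,5,has); added nodes 14, 15, 16, 17, 18, 19, 20; added edges (17,2,has); (17,14,has); (17,16,has); (18,4,has); (18,14,has); (18,15,has); (19,5,has); (19,15,has); (19,16,has); (20,14,has); (20,15,has); (20,16,has); result: nodes: 0:pt, 2:pt, 3:pt, 4:pt, 5:pt, 6:pt, 7:F, 14:pt, 15:pt, 16:pt, 17:F, 18:F, 19:F, 20:F edges: (7,0,has); (7,2,has); (7,3,hask); (7,5,has); (17,2,has); (17,14,has); (17,16,has); (18,4,has); (18,14,has); (18,15,has); (19,5,has); (19,15,has); (19,16,has); (20,14,has); (20,15,has); (20,16,has)
step 2: rule r1; match: 0->17, 1->2, 2->14, 3->16; deleted nodes 17; deleted edges (17,2,has); (17,14,has); (17,16,has); added nodes 21, 22, 23, 24, 25, 26, 27; added edges (24,2,has); (24,21,has); (24,23,has); (25,14,has); (25,21,has); (25,22,has); (26,16,has); (26,22,has); (26,23,has); (27,21,has); (27,22,has); (27,23,has); result: nodes: 0:pt, 2:pt, 3:pt, 4:pt, 5:pt, 6:pt, 7:F, 14:pt, 15:pt, 16:pt, 18:F, 19:F, 20:F, 21:pt, 22:pt, 23:pt, 24:F, 25:F, 26:F, 27:F edges: (7,0,has); (7,2,has); (7,3,hask); (7,5,has); (18,4,has); (18,14,has); (18,15,has); (19,5,has); (19,15,has); (19,16,has); (20,14,has); (20,15,has); (20,16,has); (24,2,has); (24,21,has); (24,23,has); (25,14,has); (25,21,has); (25,22,has); (26,16,has); (26,22,has); (26,23,has); (27,21,has); (27,22,has); (27,23,has)
final:
nodes: 0:pt, 2:pt, 3:pt, 4:pt, 5:pt, 6:pt, 7:F, 14:pt, 15:pt, 16:pt, 18:F, 19:F, 20:F, 21:pt, 22:pt, 23:pt, 24:F, 25:F, 26:F, 27:F
edges: (7,0,has); (7,2,has); (7,3,hask); (7,5,has); (18,4,has); (18,14,has); (18,15,has); (19,5,has); (19,15,has); (19,16,has); (20,14,has); (20,15,has); (20,16,has); (24,2,has); (24,21,has); (24,23,has); (25,14,has); (25,21,has); (25,22,has); (26,16,has); (26,22,has); (26,23,has); (27,21,has); (27,22,has); (27,23,has)


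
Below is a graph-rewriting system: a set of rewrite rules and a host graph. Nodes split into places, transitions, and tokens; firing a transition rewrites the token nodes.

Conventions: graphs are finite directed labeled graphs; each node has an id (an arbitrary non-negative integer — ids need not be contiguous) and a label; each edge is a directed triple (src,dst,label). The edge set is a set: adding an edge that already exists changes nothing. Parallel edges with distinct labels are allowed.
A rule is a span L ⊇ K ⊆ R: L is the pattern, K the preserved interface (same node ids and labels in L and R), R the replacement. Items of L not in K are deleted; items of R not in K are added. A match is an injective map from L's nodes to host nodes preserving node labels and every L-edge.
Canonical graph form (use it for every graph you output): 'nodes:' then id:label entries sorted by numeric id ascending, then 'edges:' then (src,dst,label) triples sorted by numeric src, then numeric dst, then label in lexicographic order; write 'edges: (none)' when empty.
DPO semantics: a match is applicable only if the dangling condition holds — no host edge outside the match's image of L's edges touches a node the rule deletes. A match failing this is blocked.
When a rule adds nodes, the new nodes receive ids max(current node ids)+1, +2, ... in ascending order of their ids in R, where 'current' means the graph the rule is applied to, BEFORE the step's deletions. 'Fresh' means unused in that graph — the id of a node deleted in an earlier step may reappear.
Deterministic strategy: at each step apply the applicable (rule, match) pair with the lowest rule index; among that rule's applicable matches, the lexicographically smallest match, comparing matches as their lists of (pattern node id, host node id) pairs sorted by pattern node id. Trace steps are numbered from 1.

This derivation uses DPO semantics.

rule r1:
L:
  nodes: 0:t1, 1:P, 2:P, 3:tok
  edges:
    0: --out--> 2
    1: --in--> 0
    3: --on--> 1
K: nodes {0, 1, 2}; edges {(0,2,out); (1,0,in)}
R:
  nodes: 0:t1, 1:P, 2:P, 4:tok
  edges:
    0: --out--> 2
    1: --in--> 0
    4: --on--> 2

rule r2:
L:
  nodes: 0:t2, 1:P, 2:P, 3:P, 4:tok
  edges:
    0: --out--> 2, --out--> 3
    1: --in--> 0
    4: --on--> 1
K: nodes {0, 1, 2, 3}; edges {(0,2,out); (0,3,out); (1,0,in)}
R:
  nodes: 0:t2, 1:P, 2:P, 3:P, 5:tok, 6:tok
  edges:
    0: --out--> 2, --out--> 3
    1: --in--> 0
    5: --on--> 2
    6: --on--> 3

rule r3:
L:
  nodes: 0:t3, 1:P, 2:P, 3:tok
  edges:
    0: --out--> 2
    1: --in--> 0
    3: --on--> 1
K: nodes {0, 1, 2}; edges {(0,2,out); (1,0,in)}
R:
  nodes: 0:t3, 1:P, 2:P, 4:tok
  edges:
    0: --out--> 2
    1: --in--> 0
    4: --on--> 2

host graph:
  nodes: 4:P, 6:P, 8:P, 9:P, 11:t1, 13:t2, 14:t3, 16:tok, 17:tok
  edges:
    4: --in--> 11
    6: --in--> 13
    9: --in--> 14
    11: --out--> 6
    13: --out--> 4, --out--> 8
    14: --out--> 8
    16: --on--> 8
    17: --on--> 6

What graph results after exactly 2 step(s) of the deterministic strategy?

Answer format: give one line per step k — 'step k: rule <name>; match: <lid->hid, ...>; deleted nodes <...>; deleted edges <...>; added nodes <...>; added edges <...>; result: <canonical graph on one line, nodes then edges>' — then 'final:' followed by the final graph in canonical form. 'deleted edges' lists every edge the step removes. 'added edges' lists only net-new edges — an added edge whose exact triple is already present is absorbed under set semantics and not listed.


step 1: rule r2; match: 0->13, 1->6, 2->4, 3->8, 4->17; deleted nodes 17; deleted edges (17,6,on); added nodes 18, 19; added edges (18,4,on); (19,8,on); result: nodes: 4:P, 6:P, 8:P, 9:P, 11:t1, 13:t2, 14:t3, 16:tok, 18:tok, 19:tok edges: (4,11,in); (6,13,in); (9,14,in); (11,6,out); (13,4,out); (13,8,out); (14,8,out); (16,8,on); (18,4,on); (19,8,on)
step 2: rule r1; match: 0->11, 1->4, 2->6, 3->18; deleted nodes 18; deleted edges (18,4,on); added nodes 20; added edges (20,6,on); result: nodes: 4:P, 6:P, 8:P, 9:P, 11:t1, 13:t2, 14:t3, 16:tok, 19:tok, 20:tok edges: (4,11,in); (6,13,in); (9,14,in); (11,6,out); (13,4,out); (13,8,out); (14,8,out); (16,8,on); (19,8,on); (20,6,on)
final:
nodes: 4:P, 6:P, 8:P, 9:P, 11:t1, 13:t2, 14:t3, 16:tok, 19:tok, 20:tok
edges: (4,11,in); (6,13,in); (9,14,in); (11,6,out); (13,4,out); (13,8,out); (14,8,out); (16,8,on); (19,8,on); (20,6,on)


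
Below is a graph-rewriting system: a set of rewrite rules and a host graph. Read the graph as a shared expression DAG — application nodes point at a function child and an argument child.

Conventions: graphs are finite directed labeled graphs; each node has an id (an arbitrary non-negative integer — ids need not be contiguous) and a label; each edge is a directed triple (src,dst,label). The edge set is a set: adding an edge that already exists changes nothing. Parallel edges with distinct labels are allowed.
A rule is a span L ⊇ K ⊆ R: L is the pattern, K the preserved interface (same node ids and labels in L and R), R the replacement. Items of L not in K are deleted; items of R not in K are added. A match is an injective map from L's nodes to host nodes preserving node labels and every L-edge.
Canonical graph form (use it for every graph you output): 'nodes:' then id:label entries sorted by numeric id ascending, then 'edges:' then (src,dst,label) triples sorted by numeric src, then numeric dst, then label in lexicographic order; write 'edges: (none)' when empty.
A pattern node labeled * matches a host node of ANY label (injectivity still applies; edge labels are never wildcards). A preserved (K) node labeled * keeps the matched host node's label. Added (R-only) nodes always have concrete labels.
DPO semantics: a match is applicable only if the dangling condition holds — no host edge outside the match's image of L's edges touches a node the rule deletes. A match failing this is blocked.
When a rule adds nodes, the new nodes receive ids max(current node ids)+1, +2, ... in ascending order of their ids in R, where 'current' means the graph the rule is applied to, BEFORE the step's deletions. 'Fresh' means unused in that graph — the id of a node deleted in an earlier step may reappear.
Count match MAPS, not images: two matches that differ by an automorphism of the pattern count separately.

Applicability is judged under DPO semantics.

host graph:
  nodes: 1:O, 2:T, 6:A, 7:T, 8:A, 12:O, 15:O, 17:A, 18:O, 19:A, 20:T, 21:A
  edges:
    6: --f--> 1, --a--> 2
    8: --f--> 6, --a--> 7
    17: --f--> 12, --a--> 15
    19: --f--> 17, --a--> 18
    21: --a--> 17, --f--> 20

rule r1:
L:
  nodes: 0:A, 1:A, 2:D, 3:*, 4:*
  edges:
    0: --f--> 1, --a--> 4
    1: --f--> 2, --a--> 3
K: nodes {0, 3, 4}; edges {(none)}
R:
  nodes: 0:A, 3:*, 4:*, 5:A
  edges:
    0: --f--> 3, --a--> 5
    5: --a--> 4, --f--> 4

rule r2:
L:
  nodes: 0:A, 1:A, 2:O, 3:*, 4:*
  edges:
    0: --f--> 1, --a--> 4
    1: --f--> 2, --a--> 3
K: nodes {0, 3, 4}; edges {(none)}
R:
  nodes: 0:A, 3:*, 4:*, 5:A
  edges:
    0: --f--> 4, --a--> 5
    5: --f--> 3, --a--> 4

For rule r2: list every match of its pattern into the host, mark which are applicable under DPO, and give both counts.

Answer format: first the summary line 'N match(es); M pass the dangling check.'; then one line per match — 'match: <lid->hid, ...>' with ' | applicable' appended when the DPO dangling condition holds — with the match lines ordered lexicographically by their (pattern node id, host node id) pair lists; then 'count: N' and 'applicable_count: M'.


2 match(es); 1 pass the dangling check.
match: 0->8, 1->6, 2->1, 3->2, 4->7 | applicable
match: 0->19, 1->17, 2->12, 3->15, 4->18
count: 2
applicable_count: 1


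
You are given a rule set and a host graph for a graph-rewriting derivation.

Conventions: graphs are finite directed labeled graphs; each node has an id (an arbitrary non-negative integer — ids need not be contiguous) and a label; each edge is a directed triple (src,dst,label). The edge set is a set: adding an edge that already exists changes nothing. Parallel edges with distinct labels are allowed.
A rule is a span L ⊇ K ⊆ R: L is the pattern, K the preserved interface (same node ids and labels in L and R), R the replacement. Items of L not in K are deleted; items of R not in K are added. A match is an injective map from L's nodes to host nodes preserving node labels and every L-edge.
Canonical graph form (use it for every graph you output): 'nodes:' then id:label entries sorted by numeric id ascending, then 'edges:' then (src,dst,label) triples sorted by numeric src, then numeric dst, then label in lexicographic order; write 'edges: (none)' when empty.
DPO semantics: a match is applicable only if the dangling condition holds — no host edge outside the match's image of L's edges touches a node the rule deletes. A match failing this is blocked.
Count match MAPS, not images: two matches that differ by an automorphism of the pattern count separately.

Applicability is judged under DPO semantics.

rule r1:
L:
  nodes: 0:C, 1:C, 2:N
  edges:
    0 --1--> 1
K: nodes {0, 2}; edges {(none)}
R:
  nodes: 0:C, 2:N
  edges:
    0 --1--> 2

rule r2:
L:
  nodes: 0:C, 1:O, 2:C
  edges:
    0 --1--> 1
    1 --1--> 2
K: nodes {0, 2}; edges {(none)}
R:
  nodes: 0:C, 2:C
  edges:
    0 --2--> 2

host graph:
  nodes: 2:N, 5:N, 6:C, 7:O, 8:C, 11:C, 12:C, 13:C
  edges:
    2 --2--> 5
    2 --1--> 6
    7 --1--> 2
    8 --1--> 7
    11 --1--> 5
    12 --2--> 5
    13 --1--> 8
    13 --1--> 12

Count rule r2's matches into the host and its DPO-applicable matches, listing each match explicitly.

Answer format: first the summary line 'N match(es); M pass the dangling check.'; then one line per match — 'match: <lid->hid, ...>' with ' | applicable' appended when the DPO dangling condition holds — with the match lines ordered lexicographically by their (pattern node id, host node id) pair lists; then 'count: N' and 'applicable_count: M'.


0 match(es); 0 pass the dangling check.
count: 0
applicable_count: 0


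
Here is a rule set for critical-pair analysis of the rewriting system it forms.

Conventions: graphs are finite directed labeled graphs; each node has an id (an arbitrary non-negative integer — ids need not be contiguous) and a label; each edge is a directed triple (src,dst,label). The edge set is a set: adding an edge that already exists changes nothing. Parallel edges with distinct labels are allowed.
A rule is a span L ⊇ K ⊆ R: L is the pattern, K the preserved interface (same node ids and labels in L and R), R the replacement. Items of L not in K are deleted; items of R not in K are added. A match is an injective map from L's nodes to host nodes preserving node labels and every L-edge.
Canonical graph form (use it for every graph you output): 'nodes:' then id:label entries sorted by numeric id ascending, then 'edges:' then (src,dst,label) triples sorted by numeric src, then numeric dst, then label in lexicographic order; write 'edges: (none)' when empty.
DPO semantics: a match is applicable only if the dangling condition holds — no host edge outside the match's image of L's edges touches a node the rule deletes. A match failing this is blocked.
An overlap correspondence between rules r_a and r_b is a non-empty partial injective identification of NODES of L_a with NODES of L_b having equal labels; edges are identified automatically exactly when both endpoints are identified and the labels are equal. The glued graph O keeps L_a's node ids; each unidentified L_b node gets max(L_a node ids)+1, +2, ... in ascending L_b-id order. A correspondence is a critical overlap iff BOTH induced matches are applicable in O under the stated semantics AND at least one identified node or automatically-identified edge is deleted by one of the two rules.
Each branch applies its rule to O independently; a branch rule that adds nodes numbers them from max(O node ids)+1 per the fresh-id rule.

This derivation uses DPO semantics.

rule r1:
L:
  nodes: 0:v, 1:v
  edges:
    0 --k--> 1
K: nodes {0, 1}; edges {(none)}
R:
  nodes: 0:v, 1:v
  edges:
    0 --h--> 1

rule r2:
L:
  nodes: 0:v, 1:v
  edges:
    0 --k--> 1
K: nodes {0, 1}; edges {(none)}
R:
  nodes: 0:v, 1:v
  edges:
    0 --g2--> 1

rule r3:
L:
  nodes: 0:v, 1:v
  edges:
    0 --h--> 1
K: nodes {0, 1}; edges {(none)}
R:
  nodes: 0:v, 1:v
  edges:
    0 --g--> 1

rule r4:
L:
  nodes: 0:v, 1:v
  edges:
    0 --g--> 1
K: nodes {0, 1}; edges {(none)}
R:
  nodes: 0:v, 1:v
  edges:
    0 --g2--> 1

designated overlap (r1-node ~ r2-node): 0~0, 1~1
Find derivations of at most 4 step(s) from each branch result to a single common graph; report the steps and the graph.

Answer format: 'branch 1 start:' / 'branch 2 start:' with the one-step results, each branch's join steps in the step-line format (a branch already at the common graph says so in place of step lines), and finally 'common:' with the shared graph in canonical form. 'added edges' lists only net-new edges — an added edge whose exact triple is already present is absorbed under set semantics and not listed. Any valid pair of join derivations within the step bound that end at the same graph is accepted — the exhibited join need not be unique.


branch 1 start:
nodes: 0:v, 1:v
edges: (0,1,h)
branch 2 start:
nodes: 0:v, 1:v
edges: (0,1,g2)
branch 1 step 1: rule r3; match: 0->0, 1->1; deleted nodes (none); deleted edges (0,1,h); added nodes (none); added edges (0,1,g); result: nodes: 0:v, 1:v edges: (0,1,g)
branch 1 step 2: rule r4; match: 0->0, 1->1; deleted nodes (none); deleted edges (0,1,g); added nodes (none); added edges (0,1,g2); result: nodes: 0:v, 1:v edges: (0,1,g2)
branch 2: already at the common graph (0 steps)
common:
nodes: 0:v, 1:v
edges: (0,1,g2)


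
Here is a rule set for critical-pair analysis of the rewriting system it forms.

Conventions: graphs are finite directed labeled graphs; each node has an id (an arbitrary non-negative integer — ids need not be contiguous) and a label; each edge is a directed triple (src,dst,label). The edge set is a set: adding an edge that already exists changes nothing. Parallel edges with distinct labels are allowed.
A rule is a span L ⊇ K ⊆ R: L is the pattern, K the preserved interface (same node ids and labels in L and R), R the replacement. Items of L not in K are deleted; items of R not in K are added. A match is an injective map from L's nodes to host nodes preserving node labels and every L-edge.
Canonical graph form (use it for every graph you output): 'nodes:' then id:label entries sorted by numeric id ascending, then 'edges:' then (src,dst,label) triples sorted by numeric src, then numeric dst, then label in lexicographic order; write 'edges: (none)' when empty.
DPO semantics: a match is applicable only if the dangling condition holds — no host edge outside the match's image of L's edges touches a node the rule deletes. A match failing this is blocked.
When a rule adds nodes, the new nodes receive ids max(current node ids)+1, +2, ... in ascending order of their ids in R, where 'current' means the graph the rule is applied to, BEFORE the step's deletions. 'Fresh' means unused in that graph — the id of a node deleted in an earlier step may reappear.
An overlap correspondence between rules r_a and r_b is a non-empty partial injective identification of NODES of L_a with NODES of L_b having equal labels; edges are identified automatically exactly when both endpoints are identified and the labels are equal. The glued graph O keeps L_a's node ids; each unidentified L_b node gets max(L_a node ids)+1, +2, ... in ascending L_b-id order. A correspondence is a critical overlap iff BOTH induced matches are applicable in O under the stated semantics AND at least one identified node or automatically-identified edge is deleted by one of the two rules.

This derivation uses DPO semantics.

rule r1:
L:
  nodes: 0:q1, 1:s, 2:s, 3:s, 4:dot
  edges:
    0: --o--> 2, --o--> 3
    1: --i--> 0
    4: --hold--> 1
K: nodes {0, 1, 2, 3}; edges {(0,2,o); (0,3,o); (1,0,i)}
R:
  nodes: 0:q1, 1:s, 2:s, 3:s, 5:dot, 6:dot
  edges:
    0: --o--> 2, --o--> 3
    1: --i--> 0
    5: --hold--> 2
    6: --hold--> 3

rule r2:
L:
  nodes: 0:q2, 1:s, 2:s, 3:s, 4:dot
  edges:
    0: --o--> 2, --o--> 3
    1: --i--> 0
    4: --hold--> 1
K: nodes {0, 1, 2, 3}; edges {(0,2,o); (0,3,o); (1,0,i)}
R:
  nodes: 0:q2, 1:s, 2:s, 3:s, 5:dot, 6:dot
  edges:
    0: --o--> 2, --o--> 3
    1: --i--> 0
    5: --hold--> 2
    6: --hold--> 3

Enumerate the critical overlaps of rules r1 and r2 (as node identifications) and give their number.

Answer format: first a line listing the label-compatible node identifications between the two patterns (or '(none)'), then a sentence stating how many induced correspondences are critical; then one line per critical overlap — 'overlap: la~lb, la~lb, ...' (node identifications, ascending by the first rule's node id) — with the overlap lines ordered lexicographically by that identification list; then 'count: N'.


label-compatible node identifications between L(r1) and L(r2): 1~1, 1~2, 1~3, 2~1, 2~2, 2~3, 3~1, 3~2, 3~3, 4~4
7 of the induced correspondences are critical overlaps of r1 and r2.
overlap: 1~1, 2~2, 3~3, 4~4
overlap: 1~1, 2~2, 4~4
overlap: 1~1, 2~3, 3~2, 4~4
overlap: 1~1, 2~3, 4~4
overlap: 1~1, 3~2, 4~4
overlap: 1~1, 3~3, 4~4
overlap: 1~1, 4~4
count: 7


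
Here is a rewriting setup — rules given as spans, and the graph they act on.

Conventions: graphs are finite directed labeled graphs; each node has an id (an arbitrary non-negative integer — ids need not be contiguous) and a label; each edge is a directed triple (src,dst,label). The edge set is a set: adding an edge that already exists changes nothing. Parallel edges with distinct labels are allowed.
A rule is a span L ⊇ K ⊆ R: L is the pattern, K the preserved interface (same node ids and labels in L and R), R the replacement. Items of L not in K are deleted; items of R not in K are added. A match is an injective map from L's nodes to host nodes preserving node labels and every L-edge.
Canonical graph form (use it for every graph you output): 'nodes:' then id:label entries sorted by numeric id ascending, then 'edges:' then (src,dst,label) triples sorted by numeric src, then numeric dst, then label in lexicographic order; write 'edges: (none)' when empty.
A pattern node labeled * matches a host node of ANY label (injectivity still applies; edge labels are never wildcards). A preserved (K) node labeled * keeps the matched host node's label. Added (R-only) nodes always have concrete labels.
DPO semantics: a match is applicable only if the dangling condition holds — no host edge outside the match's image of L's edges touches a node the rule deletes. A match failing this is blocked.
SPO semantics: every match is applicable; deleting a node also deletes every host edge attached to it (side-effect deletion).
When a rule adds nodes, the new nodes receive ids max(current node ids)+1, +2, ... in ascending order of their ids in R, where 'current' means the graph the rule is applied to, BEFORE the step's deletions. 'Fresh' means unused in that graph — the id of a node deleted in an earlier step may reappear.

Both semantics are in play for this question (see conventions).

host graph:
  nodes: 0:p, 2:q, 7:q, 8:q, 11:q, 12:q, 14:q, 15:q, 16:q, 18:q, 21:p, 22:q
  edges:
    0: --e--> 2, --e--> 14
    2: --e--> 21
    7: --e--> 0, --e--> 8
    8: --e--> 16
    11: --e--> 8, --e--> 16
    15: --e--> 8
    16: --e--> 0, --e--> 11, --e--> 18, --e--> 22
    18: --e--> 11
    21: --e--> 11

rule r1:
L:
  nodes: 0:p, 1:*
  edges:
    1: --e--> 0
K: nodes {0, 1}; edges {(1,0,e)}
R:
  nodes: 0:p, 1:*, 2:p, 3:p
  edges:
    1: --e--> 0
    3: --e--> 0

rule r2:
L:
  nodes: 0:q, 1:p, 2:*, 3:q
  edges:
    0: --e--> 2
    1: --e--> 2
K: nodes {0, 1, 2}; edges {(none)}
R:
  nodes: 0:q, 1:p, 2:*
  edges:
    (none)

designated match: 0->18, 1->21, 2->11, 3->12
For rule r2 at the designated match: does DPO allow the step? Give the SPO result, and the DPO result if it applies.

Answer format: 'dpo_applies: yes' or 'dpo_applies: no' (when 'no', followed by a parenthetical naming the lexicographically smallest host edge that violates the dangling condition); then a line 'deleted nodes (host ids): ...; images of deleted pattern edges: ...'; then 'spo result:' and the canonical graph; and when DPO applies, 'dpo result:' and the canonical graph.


dpo_applies: yes
deleted nodes (host ids): 12; images of deleted pattern edges: (18,11,e); (21,11,e)
spo result:
nodes: 0:p, 2:q, 7:q, 8:q, 11:q, 14:q, 15:q, 16:q, 18:q, 21:p, 22:q
edges: (0,2,e); (0,14,e); (2,21,e); (7,0,e); (7,8,e); (8,16,e); (11,8,e); (11,16,e); (15,8,e); (16,0,e); (16,11,e); (16,18,e); (16,22,e)
dpo result:
nodes: 0:p, 2:q, 7:q, 8:q, 11:q, 14:q, 15:q, 16:q, 18:q, 21:p, 22:q
edges: (0,2,e); (0,14,e); (2,21,e); (7,0,e); (7,8,e); (8,16,e); (11,8,e); (11,16,e); (15,8,e); (16,0,e); (16,11,e); (16,18,e); (16,22,e)


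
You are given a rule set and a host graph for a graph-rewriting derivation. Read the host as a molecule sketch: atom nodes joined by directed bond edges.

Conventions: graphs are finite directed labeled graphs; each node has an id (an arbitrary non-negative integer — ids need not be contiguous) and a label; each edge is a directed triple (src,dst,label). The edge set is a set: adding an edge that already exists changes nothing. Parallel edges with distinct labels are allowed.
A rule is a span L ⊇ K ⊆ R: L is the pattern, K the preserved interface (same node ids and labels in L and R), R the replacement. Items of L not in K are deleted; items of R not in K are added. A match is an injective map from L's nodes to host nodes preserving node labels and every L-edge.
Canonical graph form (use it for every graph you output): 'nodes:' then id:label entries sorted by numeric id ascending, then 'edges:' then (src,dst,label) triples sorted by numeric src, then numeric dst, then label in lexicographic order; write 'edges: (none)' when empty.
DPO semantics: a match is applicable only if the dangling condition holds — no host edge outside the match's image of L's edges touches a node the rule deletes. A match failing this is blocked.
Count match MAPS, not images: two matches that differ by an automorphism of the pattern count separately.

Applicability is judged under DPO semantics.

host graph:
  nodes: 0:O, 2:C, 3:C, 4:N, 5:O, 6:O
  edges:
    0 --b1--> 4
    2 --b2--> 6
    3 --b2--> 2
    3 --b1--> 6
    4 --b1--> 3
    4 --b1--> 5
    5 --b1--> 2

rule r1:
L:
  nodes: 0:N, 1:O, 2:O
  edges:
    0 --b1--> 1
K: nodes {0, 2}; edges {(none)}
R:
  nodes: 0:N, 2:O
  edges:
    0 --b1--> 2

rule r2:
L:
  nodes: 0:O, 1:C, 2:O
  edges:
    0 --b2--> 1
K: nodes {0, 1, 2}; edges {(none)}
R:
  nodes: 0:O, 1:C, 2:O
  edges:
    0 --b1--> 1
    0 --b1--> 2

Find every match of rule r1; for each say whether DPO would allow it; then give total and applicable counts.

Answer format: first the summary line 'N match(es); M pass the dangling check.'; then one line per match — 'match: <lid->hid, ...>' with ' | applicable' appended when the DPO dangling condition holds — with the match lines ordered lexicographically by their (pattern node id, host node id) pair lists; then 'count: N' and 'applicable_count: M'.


2 match(es); 0 pass the dangling check.
match: 0->4, 1->5, 2->0
match: 0->4, 1->5, 2->6
count: 2
applicable_count: 0


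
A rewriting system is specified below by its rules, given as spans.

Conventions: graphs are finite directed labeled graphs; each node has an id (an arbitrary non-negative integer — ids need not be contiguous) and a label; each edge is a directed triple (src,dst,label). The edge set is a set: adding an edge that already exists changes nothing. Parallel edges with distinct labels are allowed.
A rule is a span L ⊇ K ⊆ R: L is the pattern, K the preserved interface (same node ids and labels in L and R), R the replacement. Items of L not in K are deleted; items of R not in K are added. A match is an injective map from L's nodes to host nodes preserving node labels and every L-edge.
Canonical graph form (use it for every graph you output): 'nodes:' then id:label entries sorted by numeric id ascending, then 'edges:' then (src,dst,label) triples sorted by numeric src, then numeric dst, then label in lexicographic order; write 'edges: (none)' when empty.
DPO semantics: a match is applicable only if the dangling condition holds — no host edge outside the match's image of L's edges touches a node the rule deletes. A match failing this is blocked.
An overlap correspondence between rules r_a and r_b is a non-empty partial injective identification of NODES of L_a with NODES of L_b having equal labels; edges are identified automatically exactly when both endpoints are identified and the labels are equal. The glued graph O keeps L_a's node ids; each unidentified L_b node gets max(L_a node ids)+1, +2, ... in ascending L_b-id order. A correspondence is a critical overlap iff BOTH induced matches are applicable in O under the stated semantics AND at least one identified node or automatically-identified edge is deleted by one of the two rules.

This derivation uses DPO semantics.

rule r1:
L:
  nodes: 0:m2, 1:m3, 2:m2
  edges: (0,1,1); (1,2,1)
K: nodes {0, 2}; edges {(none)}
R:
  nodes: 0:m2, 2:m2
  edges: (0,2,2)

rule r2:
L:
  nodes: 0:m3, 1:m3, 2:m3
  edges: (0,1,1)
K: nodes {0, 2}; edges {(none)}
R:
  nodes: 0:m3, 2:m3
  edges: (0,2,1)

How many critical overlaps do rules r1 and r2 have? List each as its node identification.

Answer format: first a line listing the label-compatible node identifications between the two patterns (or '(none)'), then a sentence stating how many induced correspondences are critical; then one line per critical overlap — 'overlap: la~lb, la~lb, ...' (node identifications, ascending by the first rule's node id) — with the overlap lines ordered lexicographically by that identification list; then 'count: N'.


label-compatible node identifications between L(r1) and L(r2): 1~0, 1~1, 1~2
1 of the induced correspondences is a critical overlap of r1 and r2.
overlap: 1~2
count: 1


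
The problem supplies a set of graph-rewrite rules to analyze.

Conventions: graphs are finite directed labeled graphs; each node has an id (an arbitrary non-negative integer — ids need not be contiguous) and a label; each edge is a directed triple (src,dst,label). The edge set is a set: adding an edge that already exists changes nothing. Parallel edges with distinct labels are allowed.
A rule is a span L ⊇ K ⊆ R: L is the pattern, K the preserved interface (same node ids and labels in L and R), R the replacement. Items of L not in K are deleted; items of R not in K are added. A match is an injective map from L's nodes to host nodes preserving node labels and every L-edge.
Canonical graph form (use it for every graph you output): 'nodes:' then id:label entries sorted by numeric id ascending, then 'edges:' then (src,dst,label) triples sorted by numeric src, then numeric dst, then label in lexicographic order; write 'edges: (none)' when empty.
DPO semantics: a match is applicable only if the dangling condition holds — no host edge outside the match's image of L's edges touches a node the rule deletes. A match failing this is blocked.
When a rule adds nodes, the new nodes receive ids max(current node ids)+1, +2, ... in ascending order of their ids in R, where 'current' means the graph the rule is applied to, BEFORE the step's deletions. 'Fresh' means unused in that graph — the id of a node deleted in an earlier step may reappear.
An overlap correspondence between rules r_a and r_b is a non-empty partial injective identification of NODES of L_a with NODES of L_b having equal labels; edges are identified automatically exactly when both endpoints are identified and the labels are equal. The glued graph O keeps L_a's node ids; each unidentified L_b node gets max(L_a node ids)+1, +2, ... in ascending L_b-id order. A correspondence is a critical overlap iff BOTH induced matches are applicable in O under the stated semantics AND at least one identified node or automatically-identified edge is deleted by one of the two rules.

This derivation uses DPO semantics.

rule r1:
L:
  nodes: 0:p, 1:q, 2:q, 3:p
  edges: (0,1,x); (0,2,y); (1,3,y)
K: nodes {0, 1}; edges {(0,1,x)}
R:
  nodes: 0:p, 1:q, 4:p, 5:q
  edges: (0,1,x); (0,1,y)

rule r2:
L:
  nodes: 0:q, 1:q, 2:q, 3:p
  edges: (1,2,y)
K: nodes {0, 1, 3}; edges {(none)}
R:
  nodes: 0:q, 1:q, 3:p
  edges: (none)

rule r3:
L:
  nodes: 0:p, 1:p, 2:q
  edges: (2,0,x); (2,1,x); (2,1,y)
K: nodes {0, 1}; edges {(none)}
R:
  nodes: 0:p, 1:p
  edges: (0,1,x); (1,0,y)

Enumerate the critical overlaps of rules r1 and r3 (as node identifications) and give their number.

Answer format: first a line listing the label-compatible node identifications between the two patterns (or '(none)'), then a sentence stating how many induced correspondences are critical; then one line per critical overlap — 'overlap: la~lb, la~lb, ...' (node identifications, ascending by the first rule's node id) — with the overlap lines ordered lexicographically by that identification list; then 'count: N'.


label-compatible node identifications between L(r1) and L(r3): 0~0, 0~1, 1~2, 2~2, 3~0, 3~1
0 of the induced correspondences are critical overlaps of r1 and r3.
count: 0
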